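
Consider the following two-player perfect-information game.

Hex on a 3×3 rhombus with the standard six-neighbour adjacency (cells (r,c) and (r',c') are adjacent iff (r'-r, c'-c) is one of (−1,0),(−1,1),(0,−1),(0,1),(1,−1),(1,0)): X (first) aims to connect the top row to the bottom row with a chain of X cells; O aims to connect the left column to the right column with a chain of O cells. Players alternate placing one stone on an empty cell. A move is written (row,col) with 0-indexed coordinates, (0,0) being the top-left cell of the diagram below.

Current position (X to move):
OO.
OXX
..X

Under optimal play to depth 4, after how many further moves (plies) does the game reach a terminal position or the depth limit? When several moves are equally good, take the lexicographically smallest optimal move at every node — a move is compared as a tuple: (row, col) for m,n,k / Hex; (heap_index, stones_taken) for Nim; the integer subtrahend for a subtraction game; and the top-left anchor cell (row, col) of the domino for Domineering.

p1 X@[OO./OXX/..X]: (0,2)[OOX/OXX/..X]+1* (2,0)[OO./OXX/X.X]-1 (2,1)[OO./OXX/.XX]-1
p2 O@[OOX/OXX/..X] terminal -1; root [OO./OXX/..X] d4

PV length from [OO./OXX/..X]: 1 ply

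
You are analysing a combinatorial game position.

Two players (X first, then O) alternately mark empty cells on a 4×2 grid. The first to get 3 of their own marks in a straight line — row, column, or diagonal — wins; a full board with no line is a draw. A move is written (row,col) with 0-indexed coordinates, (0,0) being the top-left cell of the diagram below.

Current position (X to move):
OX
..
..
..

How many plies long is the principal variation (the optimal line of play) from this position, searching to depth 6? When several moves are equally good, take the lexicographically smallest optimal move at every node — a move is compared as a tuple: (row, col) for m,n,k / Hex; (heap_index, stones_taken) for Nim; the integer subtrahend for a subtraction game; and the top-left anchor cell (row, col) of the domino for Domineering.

PV length from [OX/../../..]: 6 plies

[OX/../../..] X move#1: (1,0):+0/OX/X./../..*, (1,1):+0/OX/.X/../.., (2,0):+0/OX/../X./.., (2,1):+0/OX/../.X/.., (3,0):+0/OX/../../X., (3,1):+0/OX/../../.X
[OX/X./../..] O move#2: (1,1):+0/OX/XO/../..*, (2,0):+0/OX/X./O./.., (2,1):+0/OX/X./.O/.., (3,0):+0/OX/X./../O., (3,1):+0/OX/X./../.O
[OX/XO/../..] X move#3: (2,0):+0/OX/XO/X./..*, (2,1):+0/OX/XO/.X/.., (3,0):+0/OX/XO/../X., (3,1):+0/OX/XO/../.X
[OX/XO/X./..] O move#4: (2,1):-1/OX/XO/XO/.., (3,0):+0/OX/XO/X./O.*, (3,1):-1/OX/XO/X./.O
[OX/XO/X./O.] X move#5: (2,1):+0/OX/XO/XX/O.*, (3,1):+0/OX/XO/X./OX
[OX/XO/XX/O.] O move#6: (3,1):+0/OX/XO/XX/OO*
[OX/XO/XX/OO] end (terminal +0, X#7); searched OX/../../.. to 6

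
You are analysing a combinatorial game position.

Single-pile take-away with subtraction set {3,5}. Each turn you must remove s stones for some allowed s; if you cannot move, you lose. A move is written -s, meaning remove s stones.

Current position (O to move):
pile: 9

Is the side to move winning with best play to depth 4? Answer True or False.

O winning at [9]: False

[9] O move#1: -3:-1/6*, -5:-1/4
[6] X move#2: -3:-1/3, -5:+1/1*
[1] end (terminal -1, O#3); searched 9 to 4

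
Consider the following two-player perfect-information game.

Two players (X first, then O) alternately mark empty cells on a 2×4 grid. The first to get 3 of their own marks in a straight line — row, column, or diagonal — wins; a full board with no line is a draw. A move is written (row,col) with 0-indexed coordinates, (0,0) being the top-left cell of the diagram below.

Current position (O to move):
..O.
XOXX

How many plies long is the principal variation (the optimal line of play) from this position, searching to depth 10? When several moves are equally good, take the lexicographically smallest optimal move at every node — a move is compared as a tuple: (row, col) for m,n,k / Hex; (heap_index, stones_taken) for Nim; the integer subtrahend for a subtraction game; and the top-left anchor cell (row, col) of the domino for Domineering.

p1 O@[..O./XOXX]: (0,0)[O.O./XOXX]+0 (0,1)[.OO./XOXX]+1* (0,3)[..OO/XOXX]+0
p2 X@[.OO./XOXX]: (0,0)[XOO./XOXX]-1* (0,3)[.OOX/XOXX]-1
p3 O@[XOO./XOXX]: (0,3)[XOOO/XOXX]+1*
p4 X@[XOOO/XOXX] terminal -1; root [..O./XOXX] d10

PV length from [..O./XOXX]: 3 plies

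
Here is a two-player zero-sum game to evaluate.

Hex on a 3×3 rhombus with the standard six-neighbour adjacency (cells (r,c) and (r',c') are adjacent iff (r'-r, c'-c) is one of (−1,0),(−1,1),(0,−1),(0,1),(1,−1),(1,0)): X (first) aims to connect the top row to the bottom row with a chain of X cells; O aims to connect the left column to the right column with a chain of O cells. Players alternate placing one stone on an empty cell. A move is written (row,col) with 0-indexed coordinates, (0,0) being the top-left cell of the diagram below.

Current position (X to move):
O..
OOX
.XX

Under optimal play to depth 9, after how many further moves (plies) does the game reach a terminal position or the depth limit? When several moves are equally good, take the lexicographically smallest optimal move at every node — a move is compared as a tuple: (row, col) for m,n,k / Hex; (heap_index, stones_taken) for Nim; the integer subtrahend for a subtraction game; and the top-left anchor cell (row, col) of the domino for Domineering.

ply 1, X at O../OOX/.XX | (0,1)=-1→OX./OOX/.XX; (0,2)=+1→O.X/OOX/.XX*; (2,0)=-1→O../OOX/XXX
ply 2: O.X/OOX/.XX is terminal -1 (O); from O../OOX/.XX depth 9

PV length from [O../OOX/.XX]: 1 ply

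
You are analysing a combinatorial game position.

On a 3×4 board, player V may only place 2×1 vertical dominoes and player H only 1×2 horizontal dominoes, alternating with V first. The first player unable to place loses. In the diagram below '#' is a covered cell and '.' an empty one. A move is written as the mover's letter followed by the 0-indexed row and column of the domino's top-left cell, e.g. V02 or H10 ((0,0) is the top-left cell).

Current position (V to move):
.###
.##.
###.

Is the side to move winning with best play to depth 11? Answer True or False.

[.###/.##./###.] V move#1: V00:+1/####/###./###.*, V13:+1/.###/.###/####
[####/###./###.] end (terminal -1, H#2); searched .###/.##./###. to 11

V winning at [.###/.##./###.]: True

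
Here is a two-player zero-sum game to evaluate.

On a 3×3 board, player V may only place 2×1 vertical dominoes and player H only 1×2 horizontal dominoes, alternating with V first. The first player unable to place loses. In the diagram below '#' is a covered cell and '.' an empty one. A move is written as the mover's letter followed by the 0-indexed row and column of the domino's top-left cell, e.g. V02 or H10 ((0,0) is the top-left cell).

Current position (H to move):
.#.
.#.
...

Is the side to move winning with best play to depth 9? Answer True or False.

p1 H@[.#./.#./...]: H20[.#./.#./##.]-1* H21[.#./.#./.##]-1
p2 V@[.#./.#./##.]: V00[##./##./##.]+1* V02[.##/.##/##.]+1 V12[.#./.##/###]+1
p3 H@[##./##./##.] terminal -1; root [.#./.#./...] d9

H winning at [.#./.#./...]: False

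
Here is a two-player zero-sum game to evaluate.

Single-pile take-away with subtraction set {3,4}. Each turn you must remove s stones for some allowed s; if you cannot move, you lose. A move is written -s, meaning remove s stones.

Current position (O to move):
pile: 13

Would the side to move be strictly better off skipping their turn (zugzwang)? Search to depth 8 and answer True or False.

[13] O move#1: -3:-1/10, -4:+1/9*
[9] X move#2: -3:-1/6*, -4:-1/5
[6] O move#3: -3:-1/3, -4:+1/2*
[2] end (terminal -1, X#4); searched 13 to 8
pass branch (X moves first from the same position):
  | [13] X move#1: -3:-1/10, -4:+1/9*
  | [9] O move#2: -3:-1/6*, -4:-1/5
  | [6] X move#3: -3:-1/3, -4:+1/2*
  | [2] end (terminal -1, O#4); searched 13 to 8
O moving scores +1; O passing scores -1

zugzwang(13, O) = False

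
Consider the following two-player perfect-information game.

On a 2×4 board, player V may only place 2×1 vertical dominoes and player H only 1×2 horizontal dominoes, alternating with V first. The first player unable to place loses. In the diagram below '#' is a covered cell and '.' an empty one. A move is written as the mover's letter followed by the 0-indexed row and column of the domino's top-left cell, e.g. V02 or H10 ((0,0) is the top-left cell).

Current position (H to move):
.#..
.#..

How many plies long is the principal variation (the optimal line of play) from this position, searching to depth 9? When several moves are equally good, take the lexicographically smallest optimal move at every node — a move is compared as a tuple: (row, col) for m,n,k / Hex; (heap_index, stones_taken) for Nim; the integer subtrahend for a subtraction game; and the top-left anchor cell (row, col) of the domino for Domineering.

ply 1, H at .#../.#.. | H02=+1→.###/.#..*; H12=+1→.#../.###
ply 2, V at .###/.#.. | V00=-1→####/##..*
ply 3, H at ####/##.. | H12=+1→####/####*
ply 4: ####/#### is terminal -1 (V); from .#../.#.. depth 9

PV length from [.#../.#..]: 3 plies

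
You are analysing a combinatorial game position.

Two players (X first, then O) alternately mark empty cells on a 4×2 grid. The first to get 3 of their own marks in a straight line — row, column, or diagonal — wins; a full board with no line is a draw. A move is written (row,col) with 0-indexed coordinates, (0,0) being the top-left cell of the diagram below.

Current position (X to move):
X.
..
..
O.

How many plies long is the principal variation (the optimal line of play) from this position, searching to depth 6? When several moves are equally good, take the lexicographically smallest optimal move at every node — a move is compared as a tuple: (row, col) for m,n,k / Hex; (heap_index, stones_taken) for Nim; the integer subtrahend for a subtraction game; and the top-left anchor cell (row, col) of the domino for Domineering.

PV length from [X./../../O.]: 6 plies

[X./../../O.] X move#1: (0,1):+0/XX/../../O.*, (1,0):+0/X./X./../O., (1,1):+0/X./.X/../O., (2,0):+0/X./../X./O., (2,1):+0/X./../.X/O., (3,1):+0/X./../../OX
[XX/../../O.] O move#2: (1,0):+0/XX/O./../O.*, (1,1):+0/XX/.O/../O., (2,0):+0/XX/../O./O., (2,1):+0/XX/../.O/O., (3,1):+0/XX/../../OO
[XX/O./../O.] X move#3: (1,1):-1/XX/OX/../O., (2,0):+0/XX/O./X./O.*, (2,1):-1/XX/O./.X/O., (3,1):-1/XX/O./../OX
[XX/O./X./O.] O move#4: (1,1):+0/XX/OO/X./O.*, (2,1):+0/XX/O./XO/O., (3,1):+0/XX/O./X./OO
[XX/OO/X./O.] X move#5: (2,1):+0/XX/OO/XX/O.*, (3,1):+0/XX/OO/X./OX
[XX/OO/XX/O.] O move#6: (3,1):+0/XX/OO/XX/OO*
[XX/OO/XX/OO] end (terminal +0, X#7); searched X./../../O. to 6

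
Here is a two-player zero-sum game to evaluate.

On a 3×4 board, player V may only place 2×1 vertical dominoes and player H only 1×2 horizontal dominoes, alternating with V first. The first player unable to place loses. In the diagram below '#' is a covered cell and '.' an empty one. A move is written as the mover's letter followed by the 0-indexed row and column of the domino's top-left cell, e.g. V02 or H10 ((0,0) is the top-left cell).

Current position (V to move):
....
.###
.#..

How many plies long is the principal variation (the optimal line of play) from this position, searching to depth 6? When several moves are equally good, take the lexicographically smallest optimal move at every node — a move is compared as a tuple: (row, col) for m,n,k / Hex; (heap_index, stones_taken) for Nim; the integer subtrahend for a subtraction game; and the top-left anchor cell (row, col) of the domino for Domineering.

p1 V@[..../.###/.#..]: V00[#.../####/.#..]-1* V10[..../####/##..]-1
p2 H@[#.../####/.#..]: H01[###./####/.#..]+1* H02[#.##/####/.#..]+1 H22[#.../####/.###]+1
p3 V@[###./####/.#..] terminal -1; root [..../.###/.#..] d6

PV length from [..../.###/.#..]: 2 plies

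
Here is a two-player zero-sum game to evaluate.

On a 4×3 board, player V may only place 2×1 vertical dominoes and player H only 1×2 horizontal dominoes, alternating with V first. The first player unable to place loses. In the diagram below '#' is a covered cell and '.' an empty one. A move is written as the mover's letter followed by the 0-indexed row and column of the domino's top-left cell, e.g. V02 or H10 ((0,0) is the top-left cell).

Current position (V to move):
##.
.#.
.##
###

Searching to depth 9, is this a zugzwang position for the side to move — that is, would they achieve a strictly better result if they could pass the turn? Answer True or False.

zugzwang(##./.#./.##/###, V) = False

ply 1, V at ##./.#./.##/### | V02=+1→###/.##/.##/###*; V10=+1→##./##./###/###
ply 2: ###/.##/.##/### is terminal -1 (H); from ##./.#./.##/### depth 9
pass branch (H moves first from the same position):
  | ply 1: ##./.#./.##/### is terminal -1 (H); from ##./.#./.##/### depth 9
V moving scores +1; V passing scores +1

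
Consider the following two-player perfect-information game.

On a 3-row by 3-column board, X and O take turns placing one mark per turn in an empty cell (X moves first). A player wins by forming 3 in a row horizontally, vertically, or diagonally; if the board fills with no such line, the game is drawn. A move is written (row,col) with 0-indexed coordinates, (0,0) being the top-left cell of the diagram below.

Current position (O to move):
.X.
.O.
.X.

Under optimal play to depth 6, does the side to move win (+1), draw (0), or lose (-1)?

value(.X./.O./.X., O) = +1

ply 1, O at .X./.O./.X. | (0,0)=+1→OX./.O./.X.*; (0,2)=+1→.XO/.O./.X.; (1,0)=+1→.X./OO./.X.; (1,2)=+1→.X./.OO/.X.; (2,0)=+1→.X./.O./OX.; (2,2)=+1→.X./.O./.XO
ply 2, X at OX./.O./.X. | (0,2)=-1→OXX/.O./.X.*; (1,0)=-1→OX./XO./.X.; (1,2)=-1→OX./.OX/.X.; (2,0)=-1→OX./.O./XX.; (2,2)=-1→OX./.O./.XX
ply 3, O at OXX/.O./.X. | (1,0)=+1→OXX/OO./.X.*; (1,2)=+1→OXX/.OO/.X.; (2,0)=+1→OXX/.O./OX.; (2,2)=+1→OXX/.O./.XO
ply 4, X at OXX/OO./.X. | (1,2)=-1→OXX/OOX/.X.*; (2,0)=-1→OXX/OO./XX.; (2,2)=-1→OXX/OO./.XX
ply 5, O at OXX/OOX/.X. | (2,0)=+1→OXX/OOX/OX.*; (2,2)=+1→OXX/OOX/.XO
ply 6: OXX/OOX/OX. is terminal -1 (X); from .X./.O./.X. depth 6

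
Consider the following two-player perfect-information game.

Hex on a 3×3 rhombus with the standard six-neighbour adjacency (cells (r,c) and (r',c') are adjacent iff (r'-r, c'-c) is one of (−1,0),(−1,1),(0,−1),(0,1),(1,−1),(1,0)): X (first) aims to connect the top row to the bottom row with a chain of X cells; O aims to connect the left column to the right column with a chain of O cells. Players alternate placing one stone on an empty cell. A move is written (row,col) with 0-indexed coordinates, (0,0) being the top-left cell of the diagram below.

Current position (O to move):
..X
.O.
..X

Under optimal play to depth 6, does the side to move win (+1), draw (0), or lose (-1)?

value(..X/.O./..X, O) = +1

p1 O@[..X/.O./..X]: (0,0)[O.X/.O./..X]-1 (0,1)[.OX/.O./..X]-1 (1,0)[..X/OO./..X]-1 (1,2)[..X/.OO/..X]+1* (2,0)[..X/.O./O.X]-1 (2,1)[..X/.O./.OX]-1
p2 X@[..X/.OO/..X]: (0,0)[X.X/.OO/..X]-1* (0,1)[.XX/.OO/..X]-1 (1,0)[..X/XOO/..X]-1 (2,0)[..X/.OO/X.X]-1 (2,1)[..X/.OO/.XX]-1
p3 O@[X.X/.OO/..X]: (0,1)[XOX/.OO/..X]+1* (1,0)[X.X/OOO/..X]+1 (2,0)[X.X/.OO/O.X]+1 (2,1)[X.X/.OO/.OX]+1
p4 X@[XOX/.OO/..X]: (1,0)[XOX/XOO/..X]-1* (2,0)[XOX/.OO/X.X]-1 (2,1)[XOX/.OO/.XX]-1
p5 O@[XOX/XOO/..X]: (2,0)[XOX/XOO/O.X]+1* (2,1)[XOX/XOO/.OX]-1
p6 X@[XOX/XOO/O.X] terminal -1; root [..X/.O./..X] d6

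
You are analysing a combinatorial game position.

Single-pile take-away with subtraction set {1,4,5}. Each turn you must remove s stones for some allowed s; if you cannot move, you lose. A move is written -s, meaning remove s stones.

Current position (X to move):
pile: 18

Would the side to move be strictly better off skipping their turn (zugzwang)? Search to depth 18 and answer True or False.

[18] X move#1: -1:-1/17*, -4:-1/14, -5:-1/13
[17] O move#2: -1:+1/16*, -4:-1/13, -5:-1/12
[16] X move#3: -1:-1/15*, -4:-1/12, -5:-1/11
[15] O move#4: -1:-1/14, -4:-1/11, -5:+1/10*
[10] X move#5: -1:-1/9*, -4:-1/6, -5:-1/5
[9] O move#6: -1:+1/8*, -4:-1/5, -5:-1/4
[8] X move#7: -1:-1/7*, -4:-1/4, -5:-1/3
[7] O move#8: -1:-1/6, -4:-1/3, -5:+1/2*
[2] X move#9: -1:-1/1*
[1] O move#10: -1:+1/0*
[0] end (terminal -1, X#11); searched 18 to 18
if X skipped the turn, O would face:
~ [18] O move#1: -1:-1/17*, -4:-1/14, -5:-1/13
~ [17] X move#2: -1:+1/16*, -4:-1/13, -5:-1/12
~ [16] O move#3: -1:-1/15*, -4:-1/12, -5:-1/11
~ [15] X move#4: -1:-1/14, -4:-1/11, -5:+1/10*
~ [10] O move#5: -1:-1/9*, -4:-1/6, -5:-1/5
~ [9] X move#6: -1:+1/8*, -4:-1/5, -5:-1/4
~ [8] O move#7: -1:-1/7*, -4:-1/4, -5:-1/3
~ [7] X move#8: -1:-1/6, -4:-1/3, -5:+1/2*
~ [2] O move#9: -1:-1/1*
~ [1] X move#10: -1:+1/0*
~ [0] end (terminal -1, O#11); searched 18 to 18
compare (X): move=-1 vs pass=+1

zugzwang(18, X) = True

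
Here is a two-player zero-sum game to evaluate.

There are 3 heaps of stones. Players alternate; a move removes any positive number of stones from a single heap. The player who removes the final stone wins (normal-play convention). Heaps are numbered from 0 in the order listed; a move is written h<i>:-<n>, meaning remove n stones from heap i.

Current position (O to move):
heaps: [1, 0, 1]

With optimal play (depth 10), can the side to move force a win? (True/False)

O winning at [(1,0,1)]: False

[(1,0,1)] O move#1: h0:-1:-1/(0,0,1)*, h2:-1:-1/(1,0,0)
[(0,0,1)] X move#2: h2:-1:+1/(0,0,0)*
[(0,0,0)] end (terminal -1, O#3); searched (1,0,1) to 10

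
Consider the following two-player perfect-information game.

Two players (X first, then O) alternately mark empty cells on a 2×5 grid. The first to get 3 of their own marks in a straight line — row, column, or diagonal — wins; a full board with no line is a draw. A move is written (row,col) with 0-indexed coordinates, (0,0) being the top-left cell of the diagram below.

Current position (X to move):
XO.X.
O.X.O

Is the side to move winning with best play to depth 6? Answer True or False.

p1 X@[XO.X./O.X.O]: (0,2)[XOXX./O.X.O]+0* (0,4)[XO.XX/O.X.O]+0 (1,1)[XO.X./OXX.O]+0 (1,3)[XO.X./O.XXO]+0
p2 O@[XOXX./O.X.O]: (0,4)[XOXXO/O.X.O]+0* (1,1)[XOXX./OOX.O]-1 (1,3)[XOXX./O.XOO]-1
p3 X@[XOXXO/O.X.O]: (1,1)[XOXXO/OXX.O]+0* (1,3)[XOXXO/O.XXO]+0
p4 O@[XOXXO/OXX.O]: (1,3)[XOXXO/OXXOO]+0*
p5 X@[XOXXO/OXXOO] terminal +0; root [XO.X./O.X.O] d6

X winning at [XO.X./O.X.O]: False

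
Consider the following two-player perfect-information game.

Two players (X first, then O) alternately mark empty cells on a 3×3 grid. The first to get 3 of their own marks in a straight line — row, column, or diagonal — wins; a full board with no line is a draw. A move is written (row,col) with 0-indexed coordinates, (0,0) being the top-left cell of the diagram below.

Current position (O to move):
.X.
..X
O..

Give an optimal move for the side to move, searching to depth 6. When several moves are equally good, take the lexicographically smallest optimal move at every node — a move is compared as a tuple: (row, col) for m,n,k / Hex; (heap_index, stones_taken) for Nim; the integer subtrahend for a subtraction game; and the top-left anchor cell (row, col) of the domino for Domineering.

[.X./..X/O..] O move#1: (0,0):+1/OX./..X/O..*, (0,2):-1/.XO/..X/O.., (1,0):-1/.X./O.X/O.., (1,1):-1/.X./.OX/O.., (2,1):-1/.X./..X/OO., (2,2):+1/.X./..X/O.O
[OX./..X/O..] X move#2: (0,2):-1/OXX/..X/O..*, (1,0):-1/OX./X.X/O.., (1,1):-1/OX./.XX/O.., (2,1):-1/OX./..X/OX., (2,2):-1/OX./..X/O.X
[OXX/..X/O..] O move#3: (1,0):+1/OXX/O.X/O..*, (1,1):-1/OXX/.OX/O.., (2,1):-1/OXX/..X/OO., (2,2):+1/OXX/..X/O.O
[OXX/O.X/O..] end (terminal -1, X#4); searched .X./..X/O.. to 6

O's best at [.X./..X/O..]: (0,0)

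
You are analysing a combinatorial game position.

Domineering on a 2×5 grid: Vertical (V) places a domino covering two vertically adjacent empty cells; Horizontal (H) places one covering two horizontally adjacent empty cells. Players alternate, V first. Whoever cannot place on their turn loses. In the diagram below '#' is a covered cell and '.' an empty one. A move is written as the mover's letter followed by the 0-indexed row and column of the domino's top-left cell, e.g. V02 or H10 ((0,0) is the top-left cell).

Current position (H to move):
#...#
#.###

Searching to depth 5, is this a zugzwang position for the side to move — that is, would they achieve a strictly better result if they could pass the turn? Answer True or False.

zugzwang(#...#/#.###, H) = False

[#...#/#.###] H move#1: H01:+1/###.#/#.###*, H02:-1/#.###/#.###
[###.#/#.###] end (terminal -1, V#2); searched #...#/#.### to 5
if H skipped the turn, V would face:
~ [#...#/#.###] V move#1: V01:-1/##..#/#####*
~ [##..#/#####] H move#2: H02:+1/#####/#####*
~ [#####/#####] end (terminal -1, V#3); searched #...#/#.### to 5
compare (H): move=+1 vs pass=+1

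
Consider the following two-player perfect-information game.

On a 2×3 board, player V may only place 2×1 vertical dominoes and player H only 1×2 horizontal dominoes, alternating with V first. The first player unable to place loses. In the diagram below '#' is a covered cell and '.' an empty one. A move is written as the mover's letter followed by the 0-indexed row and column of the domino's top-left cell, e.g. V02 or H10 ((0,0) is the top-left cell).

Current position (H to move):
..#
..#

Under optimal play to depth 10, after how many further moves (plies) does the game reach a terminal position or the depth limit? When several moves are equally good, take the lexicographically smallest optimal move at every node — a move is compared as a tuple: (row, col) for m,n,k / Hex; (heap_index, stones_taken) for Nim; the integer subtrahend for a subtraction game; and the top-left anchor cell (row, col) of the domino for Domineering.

PV length from [..#/..#]: 1 ply

p1 H@[..#/..#]: H00[###/..#]+1* H10[..#/###]+1
p2 V@[###/..#] terminal -1; root [..#/..#] d10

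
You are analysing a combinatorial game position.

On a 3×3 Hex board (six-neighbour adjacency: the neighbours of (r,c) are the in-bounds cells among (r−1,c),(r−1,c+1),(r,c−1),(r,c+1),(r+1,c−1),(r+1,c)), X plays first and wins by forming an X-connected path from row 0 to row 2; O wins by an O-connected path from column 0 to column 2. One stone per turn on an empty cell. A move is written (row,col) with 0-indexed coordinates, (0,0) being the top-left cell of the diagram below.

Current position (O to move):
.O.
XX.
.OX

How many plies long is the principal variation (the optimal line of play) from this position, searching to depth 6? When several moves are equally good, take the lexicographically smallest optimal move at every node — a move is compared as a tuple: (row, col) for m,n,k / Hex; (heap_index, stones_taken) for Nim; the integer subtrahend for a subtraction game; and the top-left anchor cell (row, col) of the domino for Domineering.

PV length from [.O./XX./.OX]: 4 plies

p1 O@[.O./XX./.OX]: (0,0)[OO./XX./.OX]-1* (0,2)[.OO/XX./.OX]-1 (1,2)[.O./XXO/.OX]-1 (2,0)[.O./XX./OOX]-1
p2 X@[OO./XX./.OX]: (0,2)[OOX/XX./.OX]+1* (1,2)[OO./XXX/.OX]-1 (2,0)[OO./XX./XOX]-1
p3 O@[OOX/XX./.OX]: (1,2)[OOX/XXO/.OX]-1* (2,0)[OOX/XX./OOX]-1
p4 X@[OOX/XXO/.OX]: (2,0)[OOX/XXO/XOX]+1*
p5 O@[OOX/XXO/XOX] terminal -1; root [.O./XX./.OX] d6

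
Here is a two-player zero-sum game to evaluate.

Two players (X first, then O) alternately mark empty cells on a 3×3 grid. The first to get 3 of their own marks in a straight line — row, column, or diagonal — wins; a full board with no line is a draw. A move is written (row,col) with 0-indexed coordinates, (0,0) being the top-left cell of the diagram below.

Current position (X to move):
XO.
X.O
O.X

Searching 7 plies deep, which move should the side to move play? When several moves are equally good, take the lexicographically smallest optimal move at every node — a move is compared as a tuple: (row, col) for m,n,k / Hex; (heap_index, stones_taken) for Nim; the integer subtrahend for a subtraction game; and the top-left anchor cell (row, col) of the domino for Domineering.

X's best at [XO./X.O/O.X]: (1,1)

ply 1, X at XO./X.O/O.X | (0,2)=+0→XOX/X.O/O.X; (1,1)=+1→XO./XXO/O.X*; (2,1)=+0→XO./X.O/OXX
ply 2: XO./XXO/O.X is terminal -1 (O); from XO./X.O/O.X depth 7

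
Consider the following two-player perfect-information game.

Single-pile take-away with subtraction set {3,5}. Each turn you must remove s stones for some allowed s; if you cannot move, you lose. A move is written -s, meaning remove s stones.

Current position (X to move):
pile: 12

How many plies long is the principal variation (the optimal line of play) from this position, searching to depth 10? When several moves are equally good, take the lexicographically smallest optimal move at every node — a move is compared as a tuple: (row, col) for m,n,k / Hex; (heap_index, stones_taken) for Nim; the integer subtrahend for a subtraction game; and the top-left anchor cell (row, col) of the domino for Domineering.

p1 X@[12]: -3[9]+1* -5[7]-1
p2 O@[9]: -3[6]-1* -5[4]-1
p3 X@[6]: -3[3]-1 -5[1]+1*
p4 O@[1] terminal -1; root [12] d10

PV length from [12]: 3 plies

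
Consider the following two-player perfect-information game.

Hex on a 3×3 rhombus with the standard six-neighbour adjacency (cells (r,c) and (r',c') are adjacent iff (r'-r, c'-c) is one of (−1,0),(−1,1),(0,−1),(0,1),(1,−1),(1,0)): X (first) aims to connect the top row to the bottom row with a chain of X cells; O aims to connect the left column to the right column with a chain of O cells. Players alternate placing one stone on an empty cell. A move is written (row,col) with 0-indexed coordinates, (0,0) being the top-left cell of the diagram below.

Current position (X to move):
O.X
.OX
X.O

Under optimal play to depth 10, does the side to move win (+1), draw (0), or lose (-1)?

value(O.X/.OX/X.O, X) = +1

ply 1, X at O.X/.OX/X.O | (0,1)=+1→OXX/.OX/X.O*; (1,0)=+1→O.X/XOX/X.O; (2,1)=+1→O.X/.OX/XXO
ply 2, O at OXX/.OX/X.O | (1,0)=-1→OXX/OOX/X.O*; (2,1)=-1→OXX/.OX/XOO
ply 3, X at OXX/OOX/X.O | (2,1)=+1→OXX/OOX/XXO*
ply 4: OXX/OOX/XXO is terminal -1 (O); from O.X/.OX/X.O depth 10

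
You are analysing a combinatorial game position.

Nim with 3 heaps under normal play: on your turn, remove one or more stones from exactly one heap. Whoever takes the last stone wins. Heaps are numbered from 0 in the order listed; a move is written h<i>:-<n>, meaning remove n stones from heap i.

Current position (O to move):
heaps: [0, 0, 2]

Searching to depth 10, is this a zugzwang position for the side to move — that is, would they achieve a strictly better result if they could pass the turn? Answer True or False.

p1 O@[(0,0,2)]: h2:-1[(0,0,1)]-1 h2:-2[(0,0,0)]+1*
p2 X@[(0,0,0)] terminal -1; root [(0,0,2)] d10
suppose O passes — search the same position with X to move:
pass> p1 X@[(0,0,2)]: h2:-1[(0,0,1)]-1 h2:-2[(0,0,0)]+1*
pass> p2 O@[(0,0,0)] terminal -1; root [(0,0,2)] d10
for O: play +1, pass -1

zugzwang((0,0,2), O) = False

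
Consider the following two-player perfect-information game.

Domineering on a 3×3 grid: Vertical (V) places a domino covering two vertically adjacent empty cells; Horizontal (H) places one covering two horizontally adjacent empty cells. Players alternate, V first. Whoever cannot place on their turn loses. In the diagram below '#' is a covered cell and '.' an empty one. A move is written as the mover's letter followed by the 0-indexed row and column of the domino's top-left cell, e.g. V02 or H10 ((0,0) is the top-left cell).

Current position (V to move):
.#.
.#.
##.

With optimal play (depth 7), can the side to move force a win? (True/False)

[.#./.#./##.] V move#1: V00:+1/##./##./##.*, V02:+1/.##/.##/##., V12:+1/.#./.##/###
[##./##./##.] end (terminal -1, H#2); searched .#./.#./##. to 7

V winning at [.#./.#./##.]: True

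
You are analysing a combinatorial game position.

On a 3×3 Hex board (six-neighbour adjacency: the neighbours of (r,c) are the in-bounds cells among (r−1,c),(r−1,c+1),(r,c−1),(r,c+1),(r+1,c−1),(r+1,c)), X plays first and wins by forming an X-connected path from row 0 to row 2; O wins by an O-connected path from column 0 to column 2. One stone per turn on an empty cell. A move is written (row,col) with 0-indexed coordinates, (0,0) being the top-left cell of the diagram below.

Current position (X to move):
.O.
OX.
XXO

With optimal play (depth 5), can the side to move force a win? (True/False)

[.O./OX./XXO] X move#1: (0,0):-1/XO./OX./XXO, (0,2):+1/.OX/OX./XXO*, (1,2):-1/.O./OXX/XXO
[.OX/OX./XXO] end (terminal -1, O#2); searched .O./OX./XXO to 5

X winning at [.O./OX./XXO]: True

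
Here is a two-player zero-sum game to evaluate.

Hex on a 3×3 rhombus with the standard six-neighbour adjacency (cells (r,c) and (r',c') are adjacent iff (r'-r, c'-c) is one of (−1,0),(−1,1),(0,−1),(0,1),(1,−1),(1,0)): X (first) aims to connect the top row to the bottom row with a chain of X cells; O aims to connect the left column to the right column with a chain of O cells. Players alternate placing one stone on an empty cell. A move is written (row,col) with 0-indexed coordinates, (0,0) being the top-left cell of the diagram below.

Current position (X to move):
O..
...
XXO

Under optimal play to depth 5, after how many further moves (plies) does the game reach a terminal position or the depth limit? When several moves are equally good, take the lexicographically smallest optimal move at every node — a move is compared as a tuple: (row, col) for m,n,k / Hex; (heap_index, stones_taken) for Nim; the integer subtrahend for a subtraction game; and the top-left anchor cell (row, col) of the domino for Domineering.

PV length from [O../.../XXO]: 3 plies

p1 X@[O../.../XXO]: (0,1)[OX./.../XXO]+1* (0,2)[O.X/.../XXO]+1 (1,0)[O../X../XXO]+1 (1,1)[O../.X./XXO]+1 (1,2)[O../..X/XXO]+1
p2 O@[OX./.../XXO]: (0,2)[OXO/.../XXO]-1* (1,0)[OX./O../XXO]-1 (1,1)[OX./.O./XXO]-1 (1,2)[OX./..O/XXO]-1
p3 X@[OXO/.../XXO]: (1,0)[OXO/X../XXO]+1* (1,1)[OXO/.X./XXO]+1 (1,2)[OXO/..X/XXO]+1
p4 O@[OXO/X../XXO] terminal -1; root [O../.../XXO] d5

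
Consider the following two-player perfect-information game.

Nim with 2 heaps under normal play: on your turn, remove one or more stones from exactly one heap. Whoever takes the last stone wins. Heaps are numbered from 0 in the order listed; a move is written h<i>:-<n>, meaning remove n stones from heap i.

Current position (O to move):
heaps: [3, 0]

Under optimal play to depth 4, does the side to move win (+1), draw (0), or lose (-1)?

p1 O@[(3,0)]: h0:-1[(2,0)]-1 h0:-2[(1,0)]-1 h0:-3[(0,0)]+1*
p2 X@[(0,0)] terminal -1; root [(3,0)] d4

value((3,0), O) = +1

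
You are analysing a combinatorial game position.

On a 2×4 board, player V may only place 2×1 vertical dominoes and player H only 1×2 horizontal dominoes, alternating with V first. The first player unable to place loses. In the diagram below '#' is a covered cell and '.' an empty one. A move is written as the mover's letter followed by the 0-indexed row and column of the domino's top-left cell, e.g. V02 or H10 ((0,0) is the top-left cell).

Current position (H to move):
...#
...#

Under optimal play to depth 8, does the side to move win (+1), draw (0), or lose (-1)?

[...#/...#] H move#1: H00:+1/##.#/...#*, H01:+1/.###/...#, H10:+1/...#/##.#, H11:+1/...#/.###
[##.#/...#] V move#2: V02:-1/####/..##*
[####/..##] H move#3: H10:+1/####/####*
[####/####] end (terminal -1, V#4); searched ...#/...# to 8

value(...#/...#, H) = +1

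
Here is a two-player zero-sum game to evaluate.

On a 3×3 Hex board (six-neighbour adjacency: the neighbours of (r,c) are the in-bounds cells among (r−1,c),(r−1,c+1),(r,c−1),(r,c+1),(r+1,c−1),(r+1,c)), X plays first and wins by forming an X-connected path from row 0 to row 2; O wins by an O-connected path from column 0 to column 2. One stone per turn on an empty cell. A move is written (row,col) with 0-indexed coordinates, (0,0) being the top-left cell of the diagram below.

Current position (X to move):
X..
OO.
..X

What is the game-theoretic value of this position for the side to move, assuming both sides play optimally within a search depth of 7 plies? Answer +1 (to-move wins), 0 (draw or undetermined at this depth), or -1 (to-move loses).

ply 1, X at X../OO./..X | (0,1)=-1→XX./OO./..X*; (0,2)=-1→X.X/OO./..X; (1,2)=-1→X../OOX/..X; (2,0)=-1→X../OO./X.X; (2,1)=-1→X../OO./.XX
ply 2, O at XX./OO./..X | (0,2)=+1→XXO/OO./..X*; (1,2)=+1→XX./OOO/..X; (2,0)=+1→XX./OO./O.X; (2,1)=+1→XX./OO./.OX
ply 3: XXO/OO./..X is terminal -1 (X); from X../OO./..X depth 7

value(X../OO./..X, X) = -1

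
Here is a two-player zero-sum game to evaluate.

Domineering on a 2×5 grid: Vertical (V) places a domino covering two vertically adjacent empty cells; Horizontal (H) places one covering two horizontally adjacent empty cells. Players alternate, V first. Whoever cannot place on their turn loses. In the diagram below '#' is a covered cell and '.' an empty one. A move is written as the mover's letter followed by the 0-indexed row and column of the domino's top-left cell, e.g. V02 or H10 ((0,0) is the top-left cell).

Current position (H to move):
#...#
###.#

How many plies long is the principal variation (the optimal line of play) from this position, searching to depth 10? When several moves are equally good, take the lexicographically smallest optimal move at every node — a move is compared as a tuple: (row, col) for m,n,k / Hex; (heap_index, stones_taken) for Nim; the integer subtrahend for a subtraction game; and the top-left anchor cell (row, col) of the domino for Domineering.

PV length from [#...#/###.#]: 1 ply

[#...#/###.#] H move#1: H01:-1/###.#/###.#, H02:+1/#.###/###.#*
[#.###/###.#] end (terminal -1, V#2); searched #...#/###.# to 10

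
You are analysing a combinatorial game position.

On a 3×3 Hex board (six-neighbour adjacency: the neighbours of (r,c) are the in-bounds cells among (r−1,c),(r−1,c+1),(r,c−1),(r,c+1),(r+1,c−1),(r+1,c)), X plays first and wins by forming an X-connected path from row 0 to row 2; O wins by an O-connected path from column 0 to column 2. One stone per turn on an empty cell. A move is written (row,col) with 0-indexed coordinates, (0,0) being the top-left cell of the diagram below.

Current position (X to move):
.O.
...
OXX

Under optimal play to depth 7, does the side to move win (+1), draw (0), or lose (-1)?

[.O./.../OXX] X move#1: (0,0):-1/XO./.../OXX, (0,2):+1/.OX/.../OXX*, (1,0):-1/.O./X../OXX, (1,1):-1/.O./.X./OXX, (1,2):-1/.O./..X/OXX
[.OX/.../OXX] O move#2: (0,0):-1/OOX/.../OXX*, (1,0):-1/.OX/O../OXX, (1,1):-1/.OX/.O./OXX, (1,2):-1/.OX/..O/OXX
[OOX/.../OXX] X move#3: (1,0):+1/OOX/X../OXX*, (1,1):+1/OOX/.X./OXX, (1,2):+1/OOX/..X/OXX
[OOX/X../OXX] O move#4: (1,1):-1/OOX/XO./OXX*, (1,2):-1/OOX/X.O/OXX
[OOX/XO./OXX] X move#5: (1,2):+1/OOX/XOX/OXX*
[OOX/XOX/OXX] end (terminal -1, O#6); searched .O./.../OXX to 7

value(.O./.../OXX, X) = +1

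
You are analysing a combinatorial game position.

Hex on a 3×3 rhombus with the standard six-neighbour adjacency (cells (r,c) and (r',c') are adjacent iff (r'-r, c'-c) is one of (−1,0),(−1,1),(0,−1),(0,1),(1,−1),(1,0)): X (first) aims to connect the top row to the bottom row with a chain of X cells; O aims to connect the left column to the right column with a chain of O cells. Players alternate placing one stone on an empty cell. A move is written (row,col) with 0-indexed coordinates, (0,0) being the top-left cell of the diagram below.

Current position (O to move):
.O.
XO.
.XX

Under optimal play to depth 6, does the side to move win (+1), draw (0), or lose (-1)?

value(.O./XO./.XX, O) = +1

ply 1, O at .O./XO./.XX | (0,0)=+1→OO./XO./.XX*; (0,2)=+1→.OO/XO./.XX; (1,2)=+1→.O./XOO/.XX; (2,0)=+1→.O./XO./OXX
ply 2, X at OO./XO./.XX | (0,2)=-1→OOX/XO./.XX*; (1,2)=-1→OO./XOX/.XX; (2,0)=-1→OO./XO./XXX
ply 3, O at OOX/XO./.XX | (1,2)=+1→OOX/XOO/.XX*; (2,0)=-1→OOX/XO./OXX
ply 4: OOX/XOO/.XX is terminal -1 (X); from .O./XO./.XX depth 6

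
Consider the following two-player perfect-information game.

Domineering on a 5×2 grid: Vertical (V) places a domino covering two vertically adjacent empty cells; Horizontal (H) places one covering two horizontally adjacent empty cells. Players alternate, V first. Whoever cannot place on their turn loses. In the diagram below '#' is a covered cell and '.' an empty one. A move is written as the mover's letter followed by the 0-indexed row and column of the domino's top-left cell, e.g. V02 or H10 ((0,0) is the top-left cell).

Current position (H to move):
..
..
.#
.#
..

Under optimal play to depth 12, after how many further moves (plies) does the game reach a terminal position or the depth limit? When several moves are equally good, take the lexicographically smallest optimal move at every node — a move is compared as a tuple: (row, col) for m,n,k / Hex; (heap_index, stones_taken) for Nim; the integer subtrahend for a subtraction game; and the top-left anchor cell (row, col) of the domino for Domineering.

PV length from [../../.#/.#/..]: 3 plies

p1 H@[../../.#/.#/..]: H00[##/../.#/.#/..]+1* H10[../##/.#/.#/..]+1 H40[../../.#/.#/##]-1
p2 V@[##/../.#/.#/..]: V10[##/#./##/.#/..]-1* V20[##/../##/##/..]-1 V30[##/../.#/##/#.]-1
p3 H@[##/#./##/.#/..]: H40[##/#./##/.#/##]+1*
p4 V@[##/#./##/.#/##] terminal -1; root [../../.#/.#/..] d12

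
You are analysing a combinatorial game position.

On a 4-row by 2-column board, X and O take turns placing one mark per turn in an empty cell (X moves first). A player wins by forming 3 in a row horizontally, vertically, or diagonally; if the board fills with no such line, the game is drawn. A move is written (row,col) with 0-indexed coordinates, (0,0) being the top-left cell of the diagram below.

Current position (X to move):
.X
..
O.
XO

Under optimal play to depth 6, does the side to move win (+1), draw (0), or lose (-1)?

value(.X/../O./XO, X) = 0

p1 X@[.X/../O./XO]: (0,0)[XX/../O./XO]+0* (1,0)[.X/X./O./XO]+0 (1,1)[.X/.X/O./XO]+0 (2,1)[.X/../OX/XO]+0
p2 O@[XX/../O./XO]: (1,0)[XX/O./O./XO]+0* (1,1)[XX/.O/O./XO]+0 (2,1)[XX/../OO/XO]+0
p3 X@[XX/O./O./XO]: (1,1)[XX/OX/O./XO]+0* (2,1)[XX/O./OX/XO]+0
p4 O@[XX/OX/O./XO]: (2,1)[XX/OX/OO/XO]+0*
p5 X@[XX/OX/OO/XO] terminal +0; root [.X/../O./XO] d6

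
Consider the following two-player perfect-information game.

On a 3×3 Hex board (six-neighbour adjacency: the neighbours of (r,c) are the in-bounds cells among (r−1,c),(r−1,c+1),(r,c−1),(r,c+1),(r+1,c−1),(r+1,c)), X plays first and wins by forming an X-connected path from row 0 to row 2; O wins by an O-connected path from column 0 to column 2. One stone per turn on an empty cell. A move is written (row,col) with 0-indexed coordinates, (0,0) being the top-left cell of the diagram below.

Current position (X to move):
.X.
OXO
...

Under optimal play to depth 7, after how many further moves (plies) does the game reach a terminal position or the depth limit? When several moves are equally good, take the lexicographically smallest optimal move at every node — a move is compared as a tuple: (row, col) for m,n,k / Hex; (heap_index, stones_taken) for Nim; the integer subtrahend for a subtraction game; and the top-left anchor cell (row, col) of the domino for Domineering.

PV length from [.X./OXO/...]: 3 plies

p1 X@[.X./OXO/...]: (0,0)[XX./OXO/...]+1* (0,2)[.XX/OXO/...]+1 (2,0)[.X./OXO/X..]+1 (2,1)[.X./OXO/.X.]+1 (2,2)[.X./OXO/..X]+1
p2 O@[XX./OXO/...]: (0,2)[XXO/OXO/...]-1* (2,0)[XX./OXO/O..]-1 (2,1)[XX./OXO/.O.]-1 (2,2)[XX./OXO/..O]-1
p3 X@[XXO/OXO/...]: (2,0)[XXO/OXO/X..]+1* (2,1)[XXO/OXO/.X.]+1 (2,2)[XXO/OXO/..X]+1
p4 O@[XXO/OXO/X..] terminal -1; root [.X./OXO/...] d7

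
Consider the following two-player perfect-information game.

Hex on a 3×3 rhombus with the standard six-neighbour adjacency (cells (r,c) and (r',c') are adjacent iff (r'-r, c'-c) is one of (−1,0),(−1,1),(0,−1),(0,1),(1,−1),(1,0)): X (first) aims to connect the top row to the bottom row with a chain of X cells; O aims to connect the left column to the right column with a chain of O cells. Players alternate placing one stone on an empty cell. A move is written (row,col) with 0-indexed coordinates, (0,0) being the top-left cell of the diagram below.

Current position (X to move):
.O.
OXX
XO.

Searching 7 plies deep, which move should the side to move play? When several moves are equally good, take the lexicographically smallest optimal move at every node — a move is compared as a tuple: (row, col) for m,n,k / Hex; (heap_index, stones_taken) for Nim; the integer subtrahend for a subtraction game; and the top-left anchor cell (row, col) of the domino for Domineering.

[.O./OXX/XO.] X move#1: (0,0):-1/XO./OXX/XO., (0,2):+1/.OX/OXX/XO.*, (2,2):-1/.O./OXX/XOX
[.OX/OXX/XO.] end (terminal -1, O#2); searched .O./OXX/XO. to 7

X's best at [.O./OXX/XO.]: (0,2)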